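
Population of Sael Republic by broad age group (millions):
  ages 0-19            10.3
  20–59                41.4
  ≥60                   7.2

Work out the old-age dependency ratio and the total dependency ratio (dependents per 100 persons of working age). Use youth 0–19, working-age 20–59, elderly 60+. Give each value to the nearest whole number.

Old-age dependency ratio = 7.2 / 41.4 × 100 = 17
Total dependency ratio = (10.3 + 7.2) / 41.4 × 100 = 17.5 / 41.4 × 100 = 42

Old-age dependency ratio: 17
Total dependency ratio: 42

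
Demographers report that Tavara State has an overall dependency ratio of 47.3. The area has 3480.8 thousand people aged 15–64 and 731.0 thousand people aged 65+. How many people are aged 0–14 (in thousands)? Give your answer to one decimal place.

Total dependency ratio = (youth + elderly) / working-age × 100
47.3 = (Y + 731.0) / 3480.8 × 100
⇒ 915.4

Aged 0–14: 915.4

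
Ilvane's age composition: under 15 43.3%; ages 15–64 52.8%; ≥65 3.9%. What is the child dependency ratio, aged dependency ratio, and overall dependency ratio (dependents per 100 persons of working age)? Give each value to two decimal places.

Youth dependency ratio = 43.3 / 52.8 × 100 = 82.01
Old-age dependency ratio = 3.9 / 52.8 × 100 = 7.39
Total dependency ratio = (43.3 + 3.9) / 52.8 × 100 = 47.2 / 52.8 × 100 = 89.39

Youth dependency ratio: 82.01
Old-age dependency ratio: 7.39
Total dependency ratio: 89.39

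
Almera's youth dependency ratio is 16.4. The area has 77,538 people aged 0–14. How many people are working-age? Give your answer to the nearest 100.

Youth dependency ratio = youth / working-age × 100
16.4 = 77,538 / W × 100
⇒ 472,800

Working-age: 472,800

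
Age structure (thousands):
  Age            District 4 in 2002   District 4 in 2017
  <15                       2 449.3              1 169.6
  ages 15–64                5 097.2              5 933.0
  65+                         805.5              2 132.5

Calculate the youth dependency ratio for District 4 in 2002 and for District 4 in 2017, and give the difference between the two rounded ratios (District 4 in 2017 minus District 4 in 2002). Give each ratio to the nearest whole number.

District 4 in 2002: 48
District 4 in 2017: 20
Difference: -28

District 4 in 2002: 2 449.3 / 5 097.2 × 100 = 48
District 4 in 2017: 1 169.6 / 5 933.0 × 100 = 20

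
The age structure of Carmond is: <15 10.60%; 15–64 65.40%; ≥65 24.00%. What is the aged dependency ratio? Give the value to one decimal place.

Old-age dependency ratio: 36.7

Old-age dependency ratio = 24.00 / 65.40 × 100 = 36.7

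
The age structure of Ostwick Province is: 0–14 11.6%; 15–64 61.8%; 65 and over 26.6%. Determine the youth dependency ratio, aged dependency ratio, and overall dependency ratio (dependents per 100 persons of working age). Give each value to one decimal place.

Youth dependency ratio = 11.6 / 61.8 × 100 = 18.8
Old-age dependency ratio = 26.6 / 61.8 × 100 = 43.0
Total dependency ratio = (11.6 + 26.6) / 61.8 × 100 = 38.2 / 61.8 × 100 = 61.8

Youth dependency ratio: 18.8
Old-age dependency ratio: 43.0
Total dependency ratio: 61.8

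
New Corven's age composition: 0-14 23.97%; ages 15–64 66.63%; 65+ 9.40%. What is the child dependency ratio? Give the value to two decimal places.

Youth dependency ratio = 23.97 / 66.63 × 100 = 35.97

Youth dependency ratio: 35.97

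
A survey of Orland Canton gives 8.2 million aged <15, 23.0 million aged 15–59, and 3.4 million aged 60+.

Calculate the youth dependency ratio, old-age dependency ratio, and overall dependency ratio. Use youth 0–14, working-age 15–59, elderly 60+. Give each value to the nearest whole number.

Youth dependency ratio: 36
Old-age dependency ratio: 15
Total dependency ratio: 50

Youth dependency ratio = 8.2 / 23.0 × 100 = 36
Old-age dependency ratio = 3.4 / 23.0 × 100 = 15
Total dependency ratio = (8.2 + 3.4) / 23.0 × 100 = 11.6 / 23.0 × 100 = 50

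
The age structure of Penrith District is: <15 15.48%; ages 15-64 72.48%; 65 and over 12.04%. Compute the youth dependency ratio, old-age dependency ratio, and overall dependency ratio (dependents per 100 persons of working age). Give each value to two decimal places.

Youth dependency ratio = 15.48 / 72.48 × 100 = 21.36
Old-age dependency ratio = 12.04 / 72.48 × 100 = 16.61
Total dependency ratio = (15.48 + 12.04) / 72.48 × 100 = 27.52 / 72.48 × 100 = 37.97

Youth dependency ratio: 21.36
Old-age dependency ratio: 16.61
Total dependency ratio: 37.97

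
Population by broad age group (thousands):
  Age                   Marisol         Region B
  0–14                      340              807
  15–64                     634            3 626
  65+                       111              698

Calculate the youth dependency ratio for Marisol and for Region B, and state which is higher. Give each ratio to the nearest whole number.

Marisol: 340 / 634 × 100 = 54
Region B: 807 / 3 626 × 100 = 22

Marisol: 54
Region B: 22
Higher: Marisol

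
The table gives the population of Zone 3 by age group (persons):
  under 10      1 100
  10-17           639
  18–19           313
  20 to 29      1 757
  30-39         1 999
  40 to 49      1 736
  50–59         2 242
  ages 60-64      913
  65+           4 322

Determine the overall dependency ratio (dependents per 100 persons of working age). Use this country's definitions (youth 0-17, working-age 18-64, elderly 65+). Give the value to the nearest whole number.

Total dependency ratio: 68

0–17: 1 100 + 639 = 1 739
18–64: 313 + 1 757 + 1 999 + 1 736 + 2 242 + 913 = 8 960
65+: 4 322
Total dependency ratio = (1 739 + 4 322) / 8 960 × 100 = 6 061 / 8 960 × 100 = 68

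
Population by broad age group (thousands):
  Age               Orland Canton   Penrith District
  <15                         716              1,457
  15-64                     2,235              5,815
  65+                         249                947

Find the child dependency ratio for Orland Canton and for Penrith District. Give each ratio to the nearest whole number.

Orland Canton: 32
Penrith District: 25

Orland Canton: 716 / 2,235 × 100 = 32
Penrith District: 1,457 / 5,815 × 100 = 25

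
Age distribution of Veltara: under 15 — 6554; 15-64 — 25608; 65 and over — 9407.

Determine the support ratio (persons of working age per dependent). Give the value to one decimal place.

Support ratio: 1.6

Support ratio = 25608 / (6554 + 9407) = 25608 / 15961 = 1.6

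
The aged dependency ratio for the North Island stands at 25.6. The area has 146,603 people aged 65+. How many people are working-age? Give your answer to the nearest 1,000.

Old-age dependency ratio = elderly / working-age × 100
25.6 = 146,603 / W × 100
⇒ 573,000

Working-age: 573,000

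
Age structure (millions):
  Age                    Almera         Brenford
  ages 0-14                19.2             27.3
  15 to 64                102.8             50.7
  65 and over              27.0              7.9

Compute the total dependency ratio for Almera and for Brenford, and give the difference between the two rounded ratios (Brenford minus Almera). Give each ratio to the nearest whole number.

Almera: (19.2 + 27.0) / 102.8 × 100 = 46.2 / 102.8 × 100 = 45
Brenford: (27.3 + 7.9) / 50.7 × 100 = 35.2 / 50.7 × 100 = 69

Almera: 45
Brenford: 69
Difference: +24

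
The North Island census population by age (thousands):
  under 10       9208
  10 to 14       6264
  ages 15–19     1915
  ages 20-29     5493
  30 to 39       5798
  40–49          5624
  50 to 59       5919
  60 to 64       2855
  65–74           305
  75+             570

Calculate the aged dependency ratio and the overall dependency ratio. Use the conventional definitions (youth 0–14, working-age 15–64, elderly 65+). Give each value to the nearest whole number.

Old-age dependency ratio: 3
Total dependency ratio: 59

0–14: 9208 + 6264 = 15472
15–64: 1915 + 5493 + 5798 + 5624 + 5919 + 2855 = 27604
65+: 305 + 570 = 875
Old-age dependency ratio = 875 / 27604 × 100 = 3
Total dependency ratio = (15472 + 875) / 27604 × 100 = 16347 / 27604 × 100 = 59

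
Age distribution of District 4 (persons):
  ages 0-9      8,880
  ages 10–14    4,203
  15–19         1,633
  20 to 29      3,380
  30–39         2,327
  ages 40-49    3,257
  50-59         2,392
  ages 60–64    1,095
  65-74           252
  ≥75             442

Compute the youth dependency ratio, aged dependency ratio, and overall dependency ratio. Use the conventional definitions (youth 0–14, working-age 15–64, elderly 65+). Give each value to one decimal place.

0–14: 8,880 + 4,203 = 13,083
15–64: 1,633 + 3,380 + 2,327 + 3,257 + 2,392 + 1,095 = 14,084
65+: 252 + 442 = 694
Youth dependency ratio = 13,083 / 14,084 × 100 = 92.9
Old-age dependency ratio = 694 / 14,084 × 100 = 4.9
Total dependency ratio = (13,083 + 694) / 14,084 × 100 = 13,777 / 14,084 × 100 = 97.8

Youth dependency ratio: 92.9
Old-age dependency ratio: 4.9
Total dependency ratio: 97.8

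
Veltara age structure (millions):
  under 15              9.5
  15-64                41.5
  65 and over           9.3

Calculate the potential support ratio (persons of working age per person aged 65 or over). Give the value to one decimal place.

Potential support ratio = 41.5 / 9.3 = 4.5

Potential support ratio: 4.5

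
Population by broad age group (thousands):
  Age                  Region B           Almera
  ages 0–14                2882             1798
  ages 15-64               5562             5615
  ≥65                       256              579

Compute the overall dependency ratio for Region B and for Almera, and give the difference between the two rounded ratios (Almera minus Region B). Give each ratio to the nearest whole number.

Region B: (2882 + 256) / 5562 × 100 = 3138 / 5562 × 100 = 56
Almera: (1798 + 579) / 5615 × 100 = 2377 / 5615 × 100 = 42

Region B: 56
Almera: 42
Difference: -14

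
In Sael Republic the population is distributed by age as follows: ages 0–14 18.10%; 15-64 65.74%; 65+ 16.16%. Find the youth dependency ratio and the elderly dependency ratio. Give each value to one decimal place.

Youth dependency ratio: 27.5
Old-age dependency ratio: 24.6

Youth dependency ratio = 18.10 / 65.74 × 100 = 27.5
Old-age dependency ratio = 16.16 / 65.74 × 100 = 24.6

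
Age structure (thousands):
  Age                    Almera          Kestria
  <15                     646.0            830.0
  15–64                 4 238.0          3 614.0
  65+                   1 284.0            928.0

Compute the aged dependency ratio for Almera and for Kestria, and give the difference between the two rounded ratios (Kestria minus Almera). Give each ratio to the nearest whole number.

Almera: 30
Kestria: 26
Difference: -4

Almera: 1 284.0 / 4 238.0 × 100 = 30
Kestria: 928.0 / 3 614.0 × 100 = 26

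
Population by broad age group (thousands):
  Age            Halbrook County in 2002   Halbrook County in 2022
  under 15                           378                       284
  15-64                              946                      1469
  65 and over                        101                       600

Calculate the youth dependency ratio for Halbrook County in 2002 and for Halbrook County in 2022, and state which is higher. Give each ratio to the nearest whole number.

Halbrook County in 2002: 378 / 946 × 100 = 40
Halbrook County in 2022: 284 / 1469 × 100 = 19

Halbrook County in 2002: 40
Halbrook County in 2022: 19
Higher: Halbrook County in 2002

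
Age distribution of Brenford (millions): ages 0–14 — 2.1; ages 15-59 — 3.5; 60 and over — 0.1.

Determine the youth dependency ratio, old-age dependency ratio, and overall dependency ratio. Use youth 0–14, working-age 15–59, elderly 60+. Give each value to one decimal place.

Youth dependency ratio = 2.1 / 3.5 × 100 = 60.0
Old-age dependency ratio = 0.1 / 3.5 × 100 = 2.9
Total dependency ratio = (2.1 + 0.1) / 3.5 × 100 = 2.2 / 3.5 × 100 = 62.9

Youth dependency ratio: 60.0
Old-age dependency ratio: 2.9
Total dependency ratio: 62.9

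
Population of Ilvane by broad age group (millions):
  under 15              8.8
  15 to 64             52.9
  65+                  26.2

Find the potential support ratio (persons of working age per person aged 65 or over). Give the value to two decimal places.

Potential support ratio = 52.9 / 26.2 = 2.02

Potential support ratio: 2.02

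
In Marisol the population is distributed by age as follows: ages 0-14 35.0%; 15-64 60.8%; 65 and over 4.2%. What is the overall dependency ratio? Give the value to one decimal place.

Total dependency ratio = (35.0 + 4.2) / 60.8 × 100 = 39.2 / 60.8 × 100 = 64.5

Total dependency ratio: 64.5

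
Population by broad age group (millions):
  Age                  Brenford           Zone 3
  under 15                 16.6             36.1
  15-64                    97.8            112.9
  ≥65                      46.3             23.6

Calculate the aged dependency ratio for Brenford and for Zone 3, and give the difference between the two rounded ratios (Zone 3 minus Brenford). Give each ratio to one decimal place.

Brenford: 46.3 / 97.8 × 100 = 47.3
Zone 3: 23.6 / 112.9 × 100 = 20.9

Brenford: 47.3
Zone 3: 20.9
Difference: -26.4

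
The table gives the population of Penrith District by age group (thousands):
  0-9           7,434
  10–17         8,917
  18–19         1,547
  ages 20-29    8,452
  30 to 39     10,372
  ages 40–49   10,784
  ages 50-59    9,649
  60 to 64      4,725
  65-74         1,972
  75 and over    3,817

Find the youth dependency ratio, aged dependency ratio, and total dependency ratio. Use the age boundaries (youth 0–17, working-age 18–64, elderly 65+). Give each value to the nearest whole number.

Youth dependency ratio: 36
Old-age dependency ratio: 13
Total dependency ratio: 49

0–17: 7,434 + 8,917 = 16,351
18–64: 1,547 + 8,452 + 10,372 + 10,784 + 9,649 + 4,725 = 45,529
65+: 1,972 + 3,817 = 5,789
Youth dependency ratio = 16,351 / 45,529 × 100 = 36
Old-age dependency ratio = 5,789 / 45,529 × 100 = 13
Total dependency ratio = (16,351 + 5,789) / 45,529 × 100 = 22,140 / 45,529 × 100 = 49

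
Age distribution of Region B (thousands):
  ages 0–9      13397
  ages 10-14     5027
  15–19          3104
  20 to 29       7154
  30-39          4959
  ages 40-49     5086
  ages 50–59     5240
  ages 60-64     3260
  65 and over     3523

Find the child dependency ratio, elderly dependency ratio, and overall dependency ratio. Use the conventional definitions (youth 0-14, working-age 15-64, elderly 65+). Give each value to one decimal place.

0–14: 13397 + 5027 = 18424
15–64: 3104 + 7154 + 4959 + 5086 + 5240 + 3260 = 28803
65+: 3523
Youth dependency ratio = 18424 / 28803 × 100 = 64.0
Old-age dependency ratio = 3523 / 28803 × 100 = 12.2
Total dependency ratio = (18424 + 3523) / 28803 × 100 = 21947 / 28803 × 100 = 76.2

Youth dependency ratio: 64.0
Old-age dependency ratio: 12.2
Total dependency ratio: 76.2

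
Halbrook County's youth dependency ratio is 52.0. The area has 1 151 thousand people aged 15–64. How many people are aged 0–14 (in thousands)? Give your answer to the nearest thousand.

Aged 0–14: 599

Youth dependency ratio = youth / working-age × 100
52.0 = Y / 1 151 × 100
⇒ 599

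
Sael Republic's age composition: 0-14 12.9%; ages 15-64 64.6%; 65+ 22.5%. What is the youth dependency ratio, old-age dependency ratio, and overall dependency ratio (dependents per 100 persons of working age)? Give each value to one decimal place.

Youth dependency ratio = 12.9 / 64.6 × 100 = 20.0
Old-age dependency ratio = 22.5 / 64.6 × 100 = 34.8
Total dependency ratio = (12.9 + 22.5) / 64.6 × 100 = 35.4 / 64.6 × 100 = 54.8

Youth dependency ratio: 20.0
Old-age dependency ratio: 34.8
Total dependency ratio: 54.8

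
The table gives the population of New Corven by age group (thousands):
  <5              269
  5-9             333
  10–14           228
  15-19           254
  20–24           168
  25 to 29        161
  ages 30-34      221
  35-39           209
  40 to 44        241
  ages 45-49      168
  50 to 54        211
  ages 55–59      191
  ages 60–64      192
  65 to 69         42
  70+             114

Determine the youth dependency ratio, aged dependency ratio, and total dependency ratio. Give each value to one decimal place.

0–14: 269 + 333 + 228 = 830
15–64: 254 + 168 + 161 + 221 + 209 + 241 + 168 + 211 + 191 + 192 = 2 016
65+: 42 + 114 = 156
Youth dependency ratio = 830 / 2 016 × 100 = 41.2
Old-age dependency ratio = 156 / 2 016 × 100 = 7.7
Total dependency ratio = (830 + 156) / 2 016 × 100 = 986 / 2 016 × 100 = 48.9

Youth dependency ratio: 41.2
Old-age dependency ratio: 7.7
Total dependency ratio: 48.9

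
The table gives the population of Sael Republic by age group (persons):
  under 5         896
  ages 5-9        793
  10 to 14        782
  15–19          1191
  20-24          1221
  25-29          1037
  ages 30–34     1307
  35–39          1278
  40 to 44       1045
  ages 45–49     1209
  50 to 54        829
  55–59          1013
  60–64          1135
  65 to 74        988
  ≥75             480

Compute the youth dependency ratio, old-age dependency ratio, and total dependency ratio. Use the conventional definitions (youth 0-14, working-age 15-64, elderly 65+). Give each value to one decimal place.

0–14: 896 + 793 + 782 = 2471
15–64: 1191 + 1221 + 1037 + 1307 + 1278 + 1045 + 1209 + 829 + 1013 + 1135 = 11265
65+: 988 + 480 = 1468
Youth dependency ratio = 2471 / 11265 × 100 = 21.9
Old-age dependency ratio = 1468 / 11265 × 100 = 13.0
Total dependency ratio = (2471 + 1468) / 11265 × 100 = 3939 / 11265 × 100 = 35.0

Youth dependency ratio: 21.9
Old-age dependency ratio: 13.0
Total dependency ratio: 35.0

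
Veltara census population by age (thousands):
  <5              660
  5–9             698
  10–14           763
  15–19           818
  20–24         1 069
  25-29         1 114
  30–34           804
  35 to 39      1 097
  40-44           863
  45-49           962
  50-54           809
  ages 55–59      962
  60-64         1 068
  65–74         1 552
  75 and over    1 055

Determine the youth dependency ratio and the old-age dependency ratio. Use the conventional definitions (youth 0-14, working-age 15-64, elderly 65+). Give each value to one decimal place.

Youth dependency ratio: 22.2
Old-age dependency ratio: 27.3

0–14: 660 + 698 + 763 = 2 121
15–64: 818 + 1 069 + 1 114 + 804 + 1 097 + 863 + 962 + 809 + 962 + 1 068 = 9 566
65+: 1 552 + 1 055 = 2 607
Youth dependency ratio = 2 121 / 9 566 × 100 = 22.2
Old-age dependency ratio = 2 607 / 9 566 × 100 = 27.3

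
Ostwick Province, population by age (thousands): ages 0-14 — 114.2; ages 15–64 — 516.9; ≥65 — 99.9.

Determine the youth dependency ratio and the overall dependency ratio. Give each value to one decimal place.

Youth dependency ratio: 22.1
Total dependency ratio: 41.4

Youth dependency ratio = 114.2 / 516.9 × 100 = 22.1
Total dependency ratio = (114.2 + 99.9) / 516.9 × 100 = 214.1 / 516.9 × 100 = 41.4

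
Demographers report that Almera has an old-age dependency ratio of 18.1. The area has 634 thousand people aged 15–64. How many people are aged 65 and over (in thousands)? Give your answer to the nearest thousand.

Aged 65 and over: 115

Old-age dependency ratio = elderly / working-age × 100
18.1 = E / 634 × 100
⇒ 115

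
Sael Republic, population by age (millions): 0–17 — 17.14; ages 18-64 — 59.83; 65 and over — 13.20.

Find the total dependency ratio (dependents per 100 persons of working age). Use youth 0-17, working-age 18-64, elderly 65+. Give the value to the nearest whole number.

Total dependency ratio: 51

Total dependency ratio = (17.14 + 13.20) / 59.83 × 100 = 30.34 / 59.83 × 100 = 51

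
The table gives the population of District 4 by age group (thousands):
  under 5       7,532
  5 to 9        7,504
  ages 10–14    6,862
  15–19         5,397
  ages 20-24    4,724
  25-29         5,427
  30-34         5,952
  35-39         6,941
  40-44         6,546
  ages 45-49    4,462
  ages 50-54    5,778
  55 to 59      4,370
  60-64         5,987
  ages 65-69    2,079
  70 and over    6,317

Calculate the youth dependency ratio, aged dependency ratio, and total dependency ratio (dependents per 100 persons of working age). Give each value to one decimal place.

0–14: 7,532 + 7,504 + 6,862 = 21,898
15–64: 5,397 + 4,724 + 5,427 + 5,952 + 6,941 + 6,546 + 4,462 + 5,778 + 4,370 + 5,987 = 55,584
65+: 2,079 + 6,317 = 8,396
Youth dependency ratio = 21,898 / 55,584 × 100 = 39.4
Old-age dependency ratio = 8,396 / 55,584 × 100 = 15.1
Total dependency ratio = (21,898 + 8,396) / 55,584 × 100 = 30,294 / 55,584 × 100 = 54.5

Youth dependency ratio: 39.4
Old-age dependency ratio: 15.1
Total dependency ratio: 54.5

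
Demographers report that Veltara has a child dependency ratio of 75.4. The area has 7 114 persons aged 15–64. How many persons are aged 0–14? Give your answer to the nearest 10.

Aged 0–14: 5 360

Youth dependency ratio = youth / working-age × 100
75.4 = Y / 7 114 × 100
⇒ 5 360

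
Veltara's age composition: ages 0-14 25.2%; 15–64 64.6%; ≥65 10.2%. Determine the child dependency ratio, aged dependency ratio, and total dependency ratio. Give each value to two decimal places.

Youth dependency ratio: 39.01
Old-age dependency ratio: 15.79
Total dependency ratio: 54.80

Youth dependency ratio = 25.2 / 64.6 × 100 = 39.01
Old-age dependency ratio = 10.2 / 64.6 × 100 = 15.79
Total dependency ratio = (25.2 + 10.2) / 64.6 × 100 = 35.4 / 64.6 × 100 = 54.80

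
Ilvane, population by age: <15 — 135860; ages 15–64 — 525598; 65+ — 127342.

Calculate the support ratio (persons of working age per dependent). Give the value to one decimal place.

Support ratio = 525598 / (135860 + 127342) = 525598 / 263202 = 2.0

Support ratio: 2.0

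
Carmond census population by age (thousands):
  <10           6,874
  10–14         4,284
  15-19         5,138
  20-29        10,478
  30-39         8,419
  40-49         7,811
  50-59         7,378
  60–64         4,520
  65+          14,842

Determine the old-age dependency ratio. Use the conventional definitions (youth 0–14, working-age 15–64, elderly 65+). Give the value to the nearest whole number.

Old-age dependency ratio: 34

0–14: 6,874 + 4,284 = 11,158
15–64: 5,138 + 10,478 + 8,419 + 7,811 + 7,378 + 4,520 = 43,744
65+: 14,842
Old-age dependency ratio = 14,842 / 43,744 × 100 = 34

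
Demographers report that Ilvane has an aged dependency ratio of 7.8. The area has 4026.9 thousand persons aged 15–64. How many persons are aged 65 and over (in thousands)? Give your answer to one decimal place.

Aged 65 and over: 314.1

Old-age dependency ratio = elderly / working-age × 100
7.8 = E / 4026.9 × 100
⇒ 314.1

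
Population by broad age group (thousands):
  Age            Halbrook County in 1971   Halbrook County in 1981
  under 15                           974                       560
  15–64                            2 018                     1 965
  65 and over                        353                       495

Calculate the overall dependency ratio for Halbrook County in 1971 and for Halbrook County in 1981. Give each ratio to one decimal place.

Halbrook County in 1971: 65.8
Halbrook County in 1981: 53.7

Halbrook County in 1971: (974 + 353) / 2 018 × 100 = 1 327 / 2 018 × 100 = 65.8
Halbrook County in 1981: (560 + 495) / 1 965 × 100 = 1 055 / 1 965 × 100 = 53.7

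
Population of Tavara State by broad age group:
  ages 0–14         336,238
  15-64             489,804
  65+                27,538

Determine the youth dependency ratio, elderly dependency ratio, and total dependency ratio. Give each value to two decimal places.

Youth dependency ratio = 336,238 / 489,804 × 100 = 68.65
Old-age dependency ratio = 27,538 / 489,804 × 100 = 5.62
Total dependency ratio = (336,238 + 27,538) / 489,804 × 100 = 363,776 / 489,804 × 100 = 74.27

Youth dependency ratio: 68.65
Old-age dependency ratio: 5.62
Total dependency ratio: 74.27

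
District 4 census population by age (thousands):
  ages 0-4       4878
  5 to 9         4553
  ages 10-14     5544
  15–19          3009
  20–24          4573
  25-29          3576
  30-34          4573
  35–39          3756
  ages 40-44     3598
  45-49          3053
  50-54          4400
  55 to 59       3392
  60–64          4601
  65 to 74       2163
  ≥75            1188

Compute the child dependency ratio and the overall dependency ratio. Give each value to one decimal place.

0–14: 4878 + 4553 + 5544 = 14975
15–64: 3009 + 4573 + 3576 + 4573 + 3756 + 3598 + 3053 + 4400 + 3392 + 4601 = 38531
65+: 2163 + 1188 = 3351
Youth dependency ratio = 14975 / 38531 × 100 = 38.9
Total dependency ratio = (14975 + 3351) / 38531 × 100 = 18326 / 38531 × 100 = 47.6

Youth dependency ratio: 38.9
Total dependency ratio: 47.6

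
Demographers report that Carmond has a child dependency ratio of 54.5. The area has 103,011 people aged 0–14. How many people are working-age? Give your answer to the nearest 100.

Youth dependency ratio = youth / working-age × 100
54.5 = 103,011 / W × 100
⇒ 189,000

Working-age: 189,000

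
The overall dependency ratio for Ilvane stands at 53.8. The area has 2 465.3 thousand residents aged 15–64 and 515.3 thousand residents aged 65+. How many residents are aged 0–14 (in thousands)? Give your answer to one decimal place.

Total dependency ratio = (youth + elderly) / working-age × 100
53.8 = (Y + 515.3) / 2 465.3 × 100
⇒ 811.0

Aged 0–14: 811.0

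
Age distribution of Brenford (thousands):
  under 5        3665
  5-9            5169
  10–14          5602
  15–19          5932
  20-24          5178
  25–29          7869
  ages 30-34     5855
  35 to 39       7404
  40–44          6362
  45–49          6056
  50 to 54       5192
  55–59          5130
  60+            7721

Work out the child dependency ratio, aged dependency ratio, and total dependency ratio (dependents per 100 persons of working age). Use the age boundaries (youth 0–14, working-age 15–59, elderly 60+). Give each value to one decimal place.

Youth dependency ratio: 26.3
Old-age dependency ratio: 14.0
Total dependency ratio: 40.3

0–14: 3665 + 5169 + 5602 = 14436
15–59: 5932 + 5178 + 7869 + 5855 + 7404 + 6362 + 6056 + 5192 + 5130 = 54978
60+: 7721
Youth dependency ratio = 14436 / 54978 × 100 = 26.3
Old-age dependency ratio = 7721 / 54978 × 100 = 14.0
Total dependency ratio = (14436 + 7721) / 54978 × 100 = 22157 / 54978 × 100 = 40.3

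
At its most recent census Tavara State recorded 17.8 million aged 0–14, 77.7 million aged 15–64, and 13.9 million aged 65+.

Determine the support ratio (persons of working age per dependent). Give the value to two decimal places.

Support ratio: 2.45

Support ratio = 77.7 / (17.8 + 13.9) = 77.7 / 31.7 = 2.45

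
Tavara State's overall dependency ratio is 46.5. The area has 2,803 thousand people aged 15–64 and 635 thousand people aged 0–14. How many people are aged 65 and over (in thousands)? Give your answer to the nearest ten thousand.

Total dependency ratio = (youth + elderly) / working-age × 100
46.5 = (635 + E) / 2,803 × 100
⇒ 670

Aged 65 and over: 670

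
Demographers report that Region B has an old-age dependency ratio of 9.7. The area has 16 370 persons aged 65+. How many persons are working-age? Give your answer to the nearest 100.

Working-age: 168 800

Old-age dependency ratio = elderly / working-age × 100
9.7 = 16 370 / W × 100
⇒ 168 800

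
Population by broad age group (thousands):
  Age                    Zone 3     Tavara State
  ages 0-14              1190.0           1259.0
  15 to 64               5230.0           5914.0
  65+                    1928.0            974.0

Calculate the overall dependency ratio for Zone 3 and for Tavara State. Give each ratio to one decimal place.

Zone 3: (1190.0 + 1928.0) / 5230.0 × 100 = 3118.0 / 5230.0 × 100 = 59.6
Tavara State: (1259.0 + 974.0) / 5914.0 × 100 = 2233.0 / 5914.0 × 100 = 37.8

Zone 3: 59.6
Tavara State: 37.8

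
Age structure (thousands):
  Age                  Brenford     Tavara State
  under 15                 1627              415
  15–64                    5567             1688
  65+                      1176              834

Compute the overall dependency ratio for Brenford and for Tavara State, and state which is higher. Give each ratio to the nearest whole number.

Brenford: 50
Tavara State: 74
Higher: Tavara State

Brenford: (1627 + 1176) / 5567 × 100 = 2803 / 5567 × 100 = 50
Tavara State: (415 + 834) / 1688 × 100 = 1249 / 1688 × 100 = 74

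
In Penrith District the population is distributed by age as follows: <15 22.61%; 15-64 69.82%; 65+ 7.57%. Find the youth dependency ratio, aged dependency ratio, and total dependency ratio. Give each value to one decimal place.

Youth dependency ratio = 22.61 / 69.82 × 100 = 32.4
Old-age dependency ratio = 7.57 / 69.82 × 100 = 10.8
Total dependency ratio = (22.61 + 7.57) / 69.82 × 100 = 30.18 / 69.82 × 100 = 43.2

Youth dependency ratio: 32.4
Old-age dependency ratio: 10.8
Total dependency ratio: 43.2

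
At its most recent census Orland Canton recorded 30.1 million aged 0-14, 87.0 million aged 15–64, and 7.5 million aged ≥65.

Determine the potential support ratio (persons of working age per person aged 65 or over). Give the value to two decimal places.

Potential support ratio = 87.0 / 7.5 = 11.60

Potential support ratio: 11.60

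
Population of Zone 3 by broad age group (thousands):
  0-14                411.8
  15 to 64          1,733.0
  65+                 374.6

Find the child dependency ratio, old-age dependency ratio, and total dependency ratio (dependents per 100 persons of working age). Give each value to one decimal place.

Youth dependency ratio: 23.8
Old-age dependency ratio: 21.6
Total dependency ratio: 45.4

Youth dependency ratio = 411.8 / 1,733.0 × 100 = 23.8
Old-age dependency ratio = 374.6 / 1,733.0 × 100 = 21.6
Total dependency ratio = (411.8 + 374.6) / 1,733.0 × 100 = 786.4 / 1,733.0 × 100 = 45.4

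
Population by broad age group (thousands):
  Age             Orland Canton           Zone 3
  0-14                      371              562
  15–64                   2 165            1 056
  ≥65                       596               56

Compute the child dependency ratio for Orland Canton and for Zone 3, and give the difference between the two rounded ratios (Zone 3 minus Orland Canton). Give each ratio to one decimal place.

Orland Canton: 371 / 2 165 × 100 = 17.1
Zone 3: 562 / 1 056 × 100 = 53.2

Orland Canton: 17.1
Zone 3: 53.2
Difference: +36.1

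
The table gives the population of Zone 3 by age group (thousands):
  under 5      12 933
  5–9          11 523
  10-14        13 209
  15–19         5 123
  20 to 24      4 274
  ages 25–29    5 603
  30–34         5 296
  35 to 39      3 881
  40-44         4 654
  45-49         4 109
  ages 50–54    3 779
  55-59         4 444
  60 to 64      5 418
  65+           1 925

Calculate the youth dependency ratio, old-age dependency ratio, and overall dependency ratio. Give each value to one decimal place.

0–14: 12 933 + 11 523 + 13 209 = 37 665
15–64: 5 123 + 4 274 + 5 603 + 5 296 + 3 881 + 4 654 + 4 109 + 3 779 + 4 444 + 5 418 = 46 581
65+: 1 925
Youth dependency ratio = 37 665 / 46 581 × 100 = 80.9
Old-age dependency ratio = 1 925 / 46 581 × 100 = 4.1
Total dependency ratio = (37 665 + 1 925) / 46 581 × 100 = 39 590 / 46 581 × 100 = 85.0

Youth dependency ratio: 80.9
Old-age dependency ratio: 4.1
Total dependency ratio: 85.0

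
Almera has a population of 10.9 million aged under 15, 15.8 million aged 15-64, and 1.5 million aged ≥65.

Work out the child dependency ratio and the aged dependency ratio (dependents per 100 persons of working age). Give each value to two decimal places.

Youth dependency ratio: 68.99
Old-age dependency ratio: 9.49

Youth dependency ratio = 10.9 / 15.8 × 100 = 68.99
Old-age dependency ratio = 1.5 / 15.8 × 100 = 9.49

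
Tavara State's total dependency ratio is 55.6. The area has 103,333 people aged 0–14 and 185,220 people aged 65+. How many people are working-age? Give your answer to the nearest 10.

Total dependency ratio = (youth + elderly) / working-age × 100
55.6 = (103,333 + 185,220) / W × 100
⇒ 518,980

Working-age: 518,980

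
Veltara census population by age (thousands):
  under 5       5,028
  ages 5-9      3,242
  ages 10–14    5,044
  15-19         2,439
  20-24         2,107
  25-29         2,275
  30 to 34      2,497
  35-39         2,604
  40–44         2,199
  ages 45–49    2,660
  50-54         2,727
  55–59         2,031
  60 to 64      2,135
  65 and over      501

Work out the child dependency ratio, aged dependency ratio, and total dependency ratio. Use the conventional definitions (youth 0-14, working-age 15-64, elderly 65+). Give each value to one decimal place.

0–14: 5,028 + 3,242 + 5,044 = 13,314
15–64: 2,439 + 2,107 + 2,275 + 2,497 + 2,604 + 2,199 + 2,660 + 2,727 + 2,031 + 2,135 = 23,674
65+: 501
Youth dependency ratio = 13,314 / 23,674 × 100 = 56.2
Old-age dependency ratio = 501 / 23,674 × 100 = 2.1
Total dependency ratio = (13,314 + 501) / 23,674 × 100 = 13,815 / 23,674 × 100 = 58.4

Youth dependency ratio: 56.2
Old-age dependency ratio: 2.1
Total dependency ratio: 58.4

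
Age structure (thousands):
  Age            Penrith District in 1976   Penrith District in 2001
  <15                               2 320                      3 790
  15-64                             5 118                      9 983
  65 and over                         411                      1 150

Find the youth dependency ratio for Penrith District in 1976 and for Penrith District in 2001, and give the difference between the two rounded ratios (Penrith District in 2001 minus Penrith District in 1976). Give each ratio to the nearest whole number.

Penrith District in 1976: 2 320 / 5 118 × 100 = 45
Penrith District in 2001: 3 790 / 9 983 × 100 = 38

Penrith District in 1976: 45
Penrith District in 2001: 38
Difference: -7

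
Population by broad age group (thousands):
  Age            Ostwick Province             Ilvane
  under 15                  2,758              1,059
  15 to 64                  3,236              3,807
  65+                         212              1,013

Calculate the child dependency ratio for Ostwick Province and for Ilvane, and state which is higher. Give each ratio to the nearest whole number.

Ostwick Province: 85
Ilvane: 28
Higher: Ostwick Province

Ostwick Province: 2,758 / 3,236 × 100 = 85
Ilvane: 1,059 / 3,807 × 100 = 28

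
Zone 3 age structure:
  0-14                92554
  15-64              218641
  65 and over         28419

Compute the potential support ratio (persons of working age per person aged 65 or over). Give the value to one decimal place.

Potential support ratio = 218641 / 28419 = 7.7

Potential support ratio: 7.7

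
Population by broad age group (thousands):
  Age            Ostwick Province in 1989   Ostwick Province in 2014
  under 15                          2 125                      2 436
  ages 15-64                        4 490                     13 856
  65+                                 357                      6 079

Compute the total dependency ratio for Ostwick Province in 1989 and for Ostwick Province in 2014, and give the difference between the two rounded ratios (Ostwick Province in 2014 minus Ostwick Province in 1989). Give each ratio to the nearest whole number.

Ostwick Province in 1989: (2 125 + 357) / 4 490 × 100 = 2 482 / 4 490 × 100 = 55
Ostwick Province in 2014: (2 436 + 6 079) / 13 856 × 100 = 8 515 / 13 856 × 100 = 61

Ostwick Province in 1989: 55
Ostwick Province in 2014: 61
Difference: +6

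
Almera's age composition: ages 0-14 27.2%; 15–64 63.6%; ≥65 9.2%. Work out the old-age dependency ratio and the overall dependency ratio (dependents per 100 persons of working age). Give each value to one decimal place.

Old-age dependency ratio = 9.2 / 63.6 × 100 = 14.5
Total dependency ratio = (27.2 + 9.2) / 63.6 × 100 = 36.4 / 63.6 × 100 = 57.2

Old-age dependency ratio: 14.5
Total dependency ratio: 57.2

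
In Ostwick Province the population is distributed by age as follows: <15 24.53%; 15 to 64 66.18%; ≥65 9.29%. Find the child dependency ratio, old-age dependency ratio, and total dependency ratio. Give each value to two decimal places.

Youth dependency ratio = 24.53 / 66.18 × 100 = 37.07
Old-age dependency ratio = 9.29 / 66.18 × 100 = 14.04
Total dependency ratio = (24.53 + 9.29) / 66.18 × 100 = 33.82 / 66.18 × 100 = 51.10

Youth dependency ratio: 37.07
Old-age dependency ratio: 14.04
Total dependency ratio: 51.10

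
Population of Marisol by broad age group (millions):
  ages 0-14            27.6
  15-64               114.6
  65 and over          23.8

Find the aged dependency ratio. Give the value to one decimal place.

Old-age dependency ratio: 20.8

Old-age dependency ratio = 23.8 / 114.6 × 100 = 20.8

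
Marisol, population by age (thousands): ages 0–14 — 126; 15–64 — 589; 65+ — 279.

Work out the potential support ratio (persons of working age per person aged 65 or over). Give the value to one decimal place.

Potential support ratio: 2.1

Potential support ratio = 589 / 279 = 2.1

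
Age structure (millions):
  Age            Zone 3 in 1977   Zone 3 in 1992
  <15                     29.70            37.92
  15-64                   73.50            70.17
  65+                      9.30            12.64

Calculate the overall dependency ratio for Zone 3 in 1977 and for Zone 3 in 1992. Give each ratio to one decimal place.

Zone 3 in 1977: 53.1
Zone 3 in 1992: 72.1

Zone 3 in 1977: (29.70 + 9.30) / 73.50 × 100 = 39.00 / 73.50 × 100 = 53.1
Zone 3 in 1992: (37.92 + 12.64) / 70.17 × 100 = 50.56 / 70.17 × 100 = 72.1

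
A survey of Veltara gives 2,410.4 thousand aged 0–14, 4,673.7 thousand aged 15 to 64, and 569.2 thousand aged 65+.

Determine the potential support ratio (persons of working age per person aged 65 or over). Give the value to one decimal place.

Potential support ratio: 8.2

Potential support ratio = 4,673.7 / 569.2 = 8.2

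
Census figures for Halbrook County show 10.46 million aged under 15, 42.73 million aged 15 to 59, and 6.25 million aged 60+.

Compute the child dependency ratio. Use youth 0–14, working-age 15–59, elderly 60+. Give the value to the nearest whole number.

Youth dependency ratio = 10.46 / 42.73 × 100 = 24

Youth dependency ratio: 24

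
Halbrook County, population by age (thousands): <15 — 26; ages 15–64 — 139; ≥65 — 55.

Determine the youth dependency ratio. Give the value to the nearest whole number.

Youth dependency ratio = 26 / 139 × 100 = 19

Youth dependency ratio: 19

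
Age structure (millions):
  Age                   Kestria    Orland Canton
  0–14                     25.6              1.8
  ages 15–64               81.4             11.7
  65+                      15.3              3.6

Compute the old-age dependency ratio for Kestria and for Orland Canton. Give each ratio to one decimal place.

Kestria: 15.3 / 81.4 × 100 = 18.8
Orland Canton: 3.6 / 11.7 × 100 = 30.8

Kestria: 18.8
Orland Canton: 30.8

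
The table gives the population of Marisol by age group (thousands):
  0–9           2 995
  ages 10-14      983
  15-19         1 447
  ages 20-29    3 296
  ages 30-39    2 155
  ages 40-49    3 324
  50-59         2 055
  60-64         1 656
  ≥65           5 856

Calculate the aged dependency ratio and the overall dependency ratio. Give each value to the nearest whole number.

0–14: 2 995 + 983 = 3 978
15–64: 1 447 + 3 296 + 2 155 + 3 324 + 2 055 + 1 656 = 13 933
65+: 5 856
Old-age dependency ratio = 5 856 / 13 933 × 100 = 42
Total dependency ratio = (3 978 + 5 856) / 13 933 × 100 = 9 834 / 13 933 × 100 = 71

Old-age dependency ratio: 42
Total dependency ratio: 71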